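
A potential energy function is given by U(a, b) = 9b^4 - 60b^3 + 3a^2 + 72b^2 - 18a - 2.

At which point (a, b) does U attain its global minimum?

(3, 4)

U(a,b) separates as P(a) + Q(b) − 2, so its minimum is min P + min Q − 2.
P'(a) = 6a - 18 vanishes at a ∈ {3}; Q'(b) = 36b(b - 4)(b - 1) vanishes at b ∈ {0, 1, 4}.
Local minima of P (where P''>0): P(3)=-27. Local minima of Q: Q(0)=0, Q(4)=-384.
So the global minimum of U is P(3) + Q(4) − 2 = -27 − 384 − 2 = -413, attained at (3, 4).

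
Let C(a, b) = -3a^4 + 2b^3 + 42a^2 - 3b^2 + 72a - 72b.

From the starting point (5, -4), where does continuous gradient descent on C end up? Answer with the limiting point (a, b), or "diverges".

C is separable, so gradient descent decouples: a follows -∂C/∂a, b follows -∂C/∂b.
∂C/∂a = -12(a - 3)(a + 1)(a + 2); at a=5 this is -1008, so a increases.
∂C/∂b = 6(b - 4)(b + 3); at b=-4 this is 48, so b decreases.
The a-coordinate has no critical point in that direction and runs off to infinity.

diverges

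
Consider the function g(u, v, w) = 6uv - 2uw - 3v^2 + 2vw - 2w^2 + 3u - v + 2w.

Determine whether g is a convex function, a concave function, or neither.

g is quadratic, so its Hessian is the constant matrix H = [[0, 6, -2], [6, -6, 2], [-2, 2, -4]].
Leading principal minors: 0, -36, 120.
Neither pattern holds ⇒ H is indefinite ⇒ neither convex nor concave.

neither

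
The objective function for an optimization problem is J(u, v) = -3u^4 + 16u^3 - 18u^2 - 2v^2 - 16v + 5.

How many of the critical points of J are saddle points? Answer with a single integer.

1

J separates as a function of u plus a function of v, so ∇J=0 decouples.
∂J/∂u = -12u(u - 3)(u - 1) = 0 at u ∈ {0, 1, 3}; ∂J/∂v = -4(v + 4) = 0 at v ∈ {-4}.
The Hessian is diagonal: diag(J_uu, J_vv). Second derivatives: J_uu(0)=-36, J_uu(1)=24, J_uu(3)=-72; J_vv(-4)=-4.
Saddle points occur where the two diagonal entries have opposite signs: (1, -4). Count: 1.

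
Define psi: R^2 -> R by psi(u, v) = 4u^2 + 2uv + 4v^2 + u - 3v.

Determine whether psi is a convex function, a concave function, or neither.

convex

psi is quadratic, so its Hessian is the constant matrix H = [[8, 2], [2, 8]].
det(H) = 60, tr(H) = 16.
det(H) > 0 and tr(H) > 0, so H is positive definite everywhere: convex.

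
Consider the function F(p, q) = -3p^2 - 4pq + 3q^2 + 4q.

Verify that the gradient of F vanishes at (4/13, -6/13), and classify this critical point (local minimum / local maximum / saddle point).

∇F = (-6p - 4q, -4p + 6q + 4); substituting (4/13, -6/13) gives ∇F = (0, 0), so (4/13, -6/13) is indeed a critical point.
The Hessian of F is constant: H = [[-6, -4], [-4, 6]].
det(H) = (-6)·6 − (-4)² = -52.
Since det(H) < 0, H is indefinite and the critical point is a saddle point.

saddle point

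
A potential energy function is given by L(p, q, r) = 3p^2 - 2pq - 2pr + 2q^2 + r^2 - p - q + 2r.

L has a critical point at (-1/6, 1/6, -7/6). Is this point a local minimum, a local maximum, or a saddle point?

local minimum

The Hessian is constant: H = [[6, -2, -2], [-2, 4, 0], [-2, 0, 2]].
Leading principal minors: Δ₁ = 6, Δ₂ = 20, Δ₃ = 24.
All leading minors are positive, so H is positive definite: a local minimum.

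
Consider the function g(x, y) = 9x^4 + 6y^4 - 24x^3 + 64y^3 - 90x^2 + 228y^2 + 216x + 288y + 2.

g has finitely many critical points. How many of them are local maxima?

1

g separates as a function of x plus a function of y, so ∇g=0 decouples.
∂g/∂x = 36(x - 3)(x - 1)(x + 2) = 0 at x ∈ {-2, 1, 3}; ∂g/∂y = 24(y + 1)(y + 3)(y + 4) = 0 at y ∈ {-4, -3, -1}.
The Hessian is diagonal: diag(g_xx, g_yy). Second derivatives: g_xx(-2)=540, g_xx(1)=-216, g_xx(3)=360; g_yy(-4)=72, g_yy(-3)=-48, g_yy(-1)=144.
Local maxima occur where both diagonal entries negative: (1, -3). Count: 1.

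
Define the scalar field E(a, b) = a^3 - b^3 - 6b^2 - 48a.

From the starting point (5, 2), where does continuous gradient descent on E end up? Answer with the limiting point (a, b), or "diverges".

diverges

E is separable, so gradient descent decouples: a follows -∂E/∂a, b follows -∂E/∂b.
∂E/∂a = 3(a - 4)(a + 4); at a=5 this is 27, so a decreases.
∂E/∂b = -3b(b + 4); at b=2 this is -36, so b increases.
The b-coordinate has no critical point in that direction and runs off to infinity.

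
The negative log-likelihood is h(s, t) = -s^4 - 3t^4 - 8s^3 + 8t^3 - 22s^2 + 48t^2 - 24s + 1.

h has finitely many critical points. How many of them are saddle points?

4

h separates as a function of s plus a function of t, so ∇h=0 decouples.
∂h/∂s = -4(s + 1)(s + 2)(s + 3) = 0 at s ∈ {-3, -2, -1}; ∂h/∂t = -12t(t - 4)(t + 2) = 0 at t ∈ {-2, 0, 4}.
The Hessian is diagonal: diag(h_ss, h_tt). Second derivatives: h_ss(-3)=-8, h_ss(-2)=4, h_ss(-1)=-8; h_tt(-2)=-144, h_tt(0)=96, h_tt(4)=-288.
Saddle points occur where the two diagonal entries have opposite signs: (-3, 0), (-2, -2), (-2, 4), (-1, 0). Count: 4.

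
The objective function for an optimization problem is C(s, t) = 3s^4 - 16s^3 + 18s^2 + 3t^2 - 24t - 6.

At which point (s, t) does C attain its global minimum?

(3, 4)

C(s,t) separates as P(s) + Q(t) − 6, so its minimum is min P + min Q − 6.
P'(s) = 12s(s - 3)(s - 1) vanishes at s ∈ {0, 1, 3}; Q'(t) = 6(t - 4) vanishes at t ∈ {4}.
Local minima of P (where P''>0): P(0)=0, P(3)=-27. Local minima of Q: Q(4)=-48.
So the global minimum of C is P(3) + Q(4) − 6 = -27 − 48 − 6 = -81, attained at (3, 4).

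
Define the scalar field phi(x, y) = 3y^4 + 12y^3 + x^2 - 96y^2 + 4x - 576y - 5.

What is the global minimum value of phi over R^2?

-2313

phi(x,y) separates as P(x) + Q(y) − 5, so its minimum is min P + min Q − 5.
P'(x) = 2x + 4 vanishes at x ∈ {-2}; Q'(y) = 12(y - 4)(y + 3)(y + 4) vanishes at y ∈ {-4, -3, 4}.
Local minima of P (where P''>0): P(-2)=-4. Local minima of Q: Q(-4)=768, Q(4)=-2304.
So the global minimum of phi is P(-2) + Q(4) − 5 = -4 − 2304 − 5 = -2313, attained at (-2, 4).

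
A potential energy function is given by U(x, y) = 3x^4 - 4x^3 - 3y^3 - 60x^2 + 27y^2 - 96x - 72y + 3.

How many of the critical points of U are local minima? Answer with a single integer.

U separates as a function of x plus a function of y, so ∇U=0 decouples.
∂U/∂x = 12(x - 4)(x + 1)(x + 2) = 0 at x ∈ {-2, -1, 4}; ∂U/∂y = -9(y - 4)(y - 2) = 0 at y ∈ {2, 4}.
The Hessian is diagonal: diag(U_xx, U_yy). Second derivatives: U_xx(-2)=72, U_xx(-1)=-60, U_xx(4)=360; U_yy(2)=18, U_yy(4)=-18.
Local minima occur where both diagonal entries positive: (-2, 2), (4, 2). Count: 2.

2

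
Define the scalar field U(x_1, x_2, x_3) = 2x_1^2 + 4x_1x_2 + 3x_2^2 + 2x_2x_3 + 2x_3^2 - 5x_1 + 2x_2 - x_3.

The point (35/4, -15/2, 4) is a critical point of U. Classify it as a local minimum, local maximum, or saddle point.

local minimum

The Hessian is constant: H = [[4, 4, 0], [4, 6, 2], [0, 2, 4]].
Leading principal minors: Δ₁ = 4, Δ₂ = 8, Δ₃ = 16.
All leading minors are positive, so H is positive definite: a local minimum.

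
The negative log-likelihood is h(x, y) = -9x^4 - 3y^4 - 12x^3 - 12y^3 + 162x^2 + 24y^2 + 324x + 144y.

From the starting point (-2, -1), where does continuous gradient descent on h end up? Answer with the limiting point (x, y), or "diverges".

(-1, -2)

h is separable, so gradient descent decouples: x follows -∂h/∂x, y follows -∂h/∂y.
∂h/∂x = -36(x - 3)(x + 1)(x + 3); at x=-2 this is -180, so x increases.
∂h/∂y = -12(y - 2)(y + 2)(y + 3); at y=-1 this is 72, so y decreases.
x converges to its nearest critical value -1 (a local min of the x-part); y converges to -2. The iterate converges to (-1, -2).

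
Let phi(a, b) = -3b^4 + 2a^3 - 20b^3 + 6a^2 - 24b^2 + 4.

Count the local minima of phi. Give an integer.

phi separates as a function of a plus a function of b, so ∇phi=0 decouples.
∂phi/∂a = 6a(a + 2) = 0 at a ∈ {-2, 0}; ∂phi/∂b = -12b(b + 1)(b + 4) = 0 at b ∈ {-4, -1, 0}.
The Hessian is diagonal: diag(phi_aa, phi_bb). Second derivatives: phi_aa(-2)=-12, phi_aa(0)=12; phi_bb(-4)=-144, phi_bb(-1)=36, phi_bb(0)=-48.
Local minima occur where both diagonal entries positive: (0, -1). Count: 1.

1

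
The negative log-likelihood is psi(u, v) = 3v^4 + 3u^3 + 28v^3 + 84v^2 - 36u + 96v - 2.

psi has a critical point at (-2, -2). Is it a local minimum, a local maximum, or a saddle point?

local maximum

The mixed partial ∂²psi/∂u∂v is 0, so the Hessian at any point is diag(psi_uu, psi_vv) = diag(18u, 12(3v^2 + 14v + 14)).
At (-2, -2): H = diag(-36, -24).
Both eigenvalues are negative, so H is negative definite: a local maximum.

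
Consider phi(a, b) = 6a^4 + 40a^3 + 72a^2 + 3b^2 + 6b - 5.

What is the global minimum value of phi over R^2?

phi(a,b) separates as P(a) + Q(b) − 5, so its minimum is min P + min Q − 5.
P'(a) = 24a(a + 2)(a + 3) vanishes at a ∈ {-3, -2, 0}; Q'(b) = 6b + 6 vanishes at b ∈ {-1}.
Local minima of P (where P''>0): P(-3)=54, P(0)=0. Local minima of Q: Q(-1)=-3.
So the global minimum of phi is P(0) + Q(-1) − 5 = 0 − 3 − 5 = -8, attained at (0, -1).

-8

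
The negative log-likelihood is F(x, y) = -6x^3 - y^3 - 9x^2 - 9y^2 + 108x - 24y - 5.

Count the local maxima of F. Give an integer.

F separates as a function of x plus a function of y, so ∇F=0 decouples.
∂F/∂x = -18(x - 2)(x + 3) = 0 at x ∈ {-3, 2}; ∂F/∂y = -3(y + 2)(y + 4) = 0 at y ∈ {-4, -2}.
The Hessian is diagonal: diag(F_xx, F_yy). Second derivatives: F_xx(-3)=90, F_xx(2)=-90; F_yy(-4)=6, F_yy(-2)=-6.
Local maxima occur where both diagonal entries negative: (2, -2). Count: 1.

1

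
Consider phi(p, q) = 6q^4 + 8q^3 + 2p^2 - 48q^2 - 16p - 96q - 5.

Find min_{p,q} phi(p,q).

-261

phi(p,q) separates as A(p) + B(q) − 5, so its minimum is min A + min B − 5.
A'(p) = 4p - 16 vanishes at p ∈ {4}; B'(q) = 24(q - 2)(q + 1)(q + 2) vanishes at q ∈ {-2, -1, 2}.
Local minima of A (where A''>0): A(4)=-32. Local minima of B: B(-2)=32, B(2)=-224.
So the global minimum of phi is A(4) + B(2) − 5 = -32 − 224 − 5 = -261, attained at (4, 2).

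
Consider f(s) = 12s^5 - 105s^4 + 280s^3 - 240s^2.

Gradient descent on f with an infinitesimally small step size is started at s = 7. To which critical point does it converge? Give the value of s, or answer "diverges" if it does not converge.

4

f'(s) = 60s(s - 4)(s - 2)(s - 1), so f'(7) = 37800.
Gradient descent moves in the -f' direction, i.e. s is decreasing.
The nearest critical point in that direction is s = 4, where f'' = 1440 > 0 (a local minimum). The iterate converges there.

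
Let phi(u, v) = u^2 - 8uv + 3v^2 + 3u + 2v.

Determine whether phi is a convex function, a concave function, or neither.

neither

phi is quadratic, so its Hessian is the constant matrix H = [[2, -8], [-8, 6]].
det(H) = -52, tr(H) = 8.
det(H) < 0, so H is indefinite: neither convex nor concave.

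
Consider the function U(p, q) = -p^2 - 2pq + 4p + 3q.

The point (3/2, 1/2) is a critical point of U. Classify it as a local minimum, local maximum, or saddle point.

The Hessian of U is constant: H = [[-2, -2], [-2, 0]].
det(H) = (-2)·0 − (-2)² = -4.
Since det(H) < 0, H is indefinite and the critical point is a saddle point.

saddle point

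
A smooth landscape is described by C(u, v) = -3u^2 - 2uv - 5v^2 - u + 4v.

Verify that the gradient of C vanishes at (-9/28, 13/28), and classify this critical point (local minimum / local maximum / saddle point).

local maximum

∇C = (-6u - 2v - 1, -2u - 10v + 4); substituting (-9/28, 13/28) gives ∇C = (0, 0), so (-9/28, 13/28) is indeed a critical point.
The Hessian of C is constant: H = [[-6, -2], [-2, -10]].
det(H) = (-6)·(-10) − (-2)² = 56.
det(H) > 0 and tr(H) = -16 < 0, so H is negative definite and the point is a local maximum.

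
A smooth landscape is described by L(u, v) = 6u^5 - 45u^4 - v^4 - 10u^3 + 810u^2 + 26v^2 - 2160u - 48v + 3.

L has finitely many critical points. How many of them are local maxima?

L separates as a function of u plus a function of v, so ∇L=0 decouples.
∂L/∂u = 30(u - 4)(u - 3)(u - 2)(u + 3) = 0 at u ∈ {-3, 2, 3, 4}; ∂L/∂v = -4(v - 3)(v - 1)(v + 4) = 0 at v ∈ {-4, 1, 3}.
The Hessian is diagonal: diag(L_uu, L_vv). Second derivatives: L_uu(-3)=-6300, L_uu(2)=300, L_uu(3)=-180, L_uu(4)=420; L_vv(-4)=-140, L_vv(1)=40, L_vv(3)=-56.
Local maxima occur where both diagonal entries negative: (-3, -4), (-3, 3), (3, -4), (3, 3). Count: 4.

4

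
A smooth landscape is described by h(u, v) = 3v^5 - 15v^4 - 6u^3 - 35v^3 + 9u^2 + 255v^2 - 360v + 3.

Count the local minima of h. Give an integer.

2

h separates as a function of u plus a function of v, so ∇h=0 decouples.
∂h/∂u = -18u(u - 1) = 0 at u ∈ {0, 1}; ∂h/∂v = 15(v - 4)(v - 2)(v - 1)(v + 3) = 0 at v ∈ {-3, 1, 2, 4}.
The Hessian is diagonal: diag(h_uu, h_vv). Second derivatives: h_uu(0)=18, h_uu(1)=-18; h_vv(-3)=-2100, h_vv(1)=180, h_vv(2)=-150, h_vv(4)=630.
Local minima occur where both diagonal entries positive: (0, 1), (0, 4). Count: 2.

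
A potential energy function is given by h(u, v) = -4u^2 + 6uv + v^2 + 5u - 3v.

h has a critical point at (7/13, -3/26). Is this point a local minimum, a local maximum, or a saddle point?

saddle point

The Hessian of h is constant: H = [[-8, 6], [6, 2]].
det(H) = (-8)·2 − 6² = -52.
Since det(H) < 0, H is indefinite and the critical point is a saddle point.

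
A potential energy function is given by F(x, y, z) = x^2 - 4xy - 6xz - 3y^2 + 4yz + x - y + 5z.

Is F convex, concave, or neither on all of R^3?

F is quadratic, so its Hessian is the constant matrix H = [[2, -4, -6], [-4, -6, 4], [-6, 4, 0]].
Leading principal minors: 2, -28, 376.
Neither pattern holds ⇒ H is indefinite ⇒ neither convex nor concave.

neither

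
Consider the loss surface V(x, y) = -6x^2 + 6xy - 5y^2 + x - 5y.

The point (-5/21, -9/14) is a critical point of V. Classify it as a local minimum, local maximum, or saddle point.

The Hessian of V is constant: H = [[-12, 6], [6, -10]].
det(H) = (-12)·(-10) − 6² = 84.
det(H) > 0 and tr(H) = -22 < 0, so H is negative definite and the point is a local maximum.

local maximum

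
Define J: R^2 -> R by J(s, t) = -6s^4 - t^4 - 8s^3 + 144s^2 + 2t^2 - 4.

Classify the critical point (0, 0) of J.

The mixed partial ∂²J/∂s∂t is 0, so the Hessian at any point is diag(J_ss, J_tt) = diag(24(-3s^2 - 2s + 12), 4(-3t^2 + 1)).
At (0, 0): H = diag(288, 4).
Both eigenvalues are positive, so H is positive definite: a local minimum.

local minimum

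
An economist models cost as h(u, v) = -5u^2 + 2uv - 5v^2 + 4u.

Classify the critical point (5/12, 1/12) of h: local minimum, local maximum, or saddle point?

local maximum

The Hessian of h is constant: H = [[-10, 2], [2, -10]].
det(H) = (-10)·(-10) − 2² = 96.
det(H) > 0 and tr(H) = -20 < 0, so H is negative definite and the point is a local maximum.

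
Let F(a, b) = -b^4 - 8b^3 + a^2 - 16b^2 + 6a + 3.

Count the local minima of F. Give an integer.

F separates as a function of a plus a function of b, so ∇F=0 decouples.
∂F/∂a = 2(a + 3) = 0 at a ∈ {-3}; ∂F/∂b = -4b(b + 2)(b + 4) = 0 at b ∈ {-4, -2, 0}.
The Hessian is diagonal: diag(F_aa, F_bb). Second derivatives: F_aa(-3)=2; F_bb(-4)=-32, F_bb(-2)=16, F_bb(0)=-32.
Local minima occur where both diagonal entries positive: (-3, -2). Count: 1.

1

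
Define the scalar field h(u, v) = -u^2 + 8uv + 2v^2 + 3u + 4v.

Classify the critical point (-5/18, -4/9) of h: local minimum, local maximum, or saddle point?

The Hessian of h is constant: H = [[-2, 8], [8, 4]].
det(H) = (-2)·4 − 8² = -72.
Since det(H) < 0, H is indefinite and the critical point is a saddle point.

saddle point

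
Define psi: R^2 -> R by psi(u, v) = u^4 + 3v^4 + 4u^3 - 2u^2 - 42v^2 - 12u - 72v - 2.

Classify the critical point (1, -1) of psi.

saddle point

The mixed partial ∂²psi/∂u∂v is 0, so the Hessian at any point is diag(psi_uu, psi_vv) = diag(4(3u^2 + 6u - 1), 12(3v^2 - 7)).
At (1, -1): H = diag(32, -48).
The eigenvalues have opposite signs, so H is indefinite: a saddle point.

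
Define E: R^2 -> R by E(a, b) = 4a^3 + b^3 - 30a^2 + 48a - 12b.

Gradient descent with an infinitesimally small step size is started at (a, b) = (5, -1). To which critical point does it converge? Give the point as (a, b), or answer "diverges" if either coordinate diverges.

(4, 2)

E is separable, so gradient descent decouples: a follows -∂E/∂a, b follows -∂E/∂b.
∂E/∂a = 12(a - 4)(a - 1); at a=5 this is 48, so a decreases.
∂E/∂b = 3(b - 2)(b + 2); at b=-1 this is -9, so b increases.
a converges to its nearest critical value 4 (a local min of the a-part); b converges to 2. The iterate converges to (4, 2).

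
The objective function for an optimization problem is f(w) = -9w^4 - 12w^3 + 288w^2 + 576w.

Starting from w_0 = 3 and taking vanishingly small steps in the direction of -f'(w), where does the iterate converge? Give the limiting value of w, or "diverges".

f'(w) = -36(w - 4)(w + 1)(w + 4), so f'(3) = 1008.
Gradient descent moves in the -f' direction, i.e. w is decreasing.
The nearest critical point in that direction is w = -1, where f'' = 540 > 0 (a local minimum). The iterate converges there.

-1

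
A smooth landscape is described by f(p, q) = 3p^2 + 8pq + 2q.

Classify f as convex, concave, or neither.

f is quadratic, so its Hessian is the constant matrix H = [[6, 8], [8, 0]].
det(H) = -64, tr(H) = 6.
det(H) < 0, so H is indefinite: neither convex nor concave.

neither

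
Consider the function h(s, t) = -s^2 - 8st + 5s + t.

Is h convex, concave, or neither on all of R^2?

neither

h is quadratic, so its Hessian is the constant matrix H = [[-2, -8], [-8, 0]].
det(H) = -64, tr(H) = -2.
det(H) < 0, so H is indefinite: neither convex nor concave.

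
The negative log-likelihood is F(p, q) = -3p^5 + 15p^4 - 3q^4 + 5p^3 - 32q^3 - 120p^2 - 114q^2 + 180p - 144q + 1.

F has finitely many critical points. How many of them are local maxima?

4

F separates as a function of p plus a function of q, so ∇F=0 decouples.
∂F/∂p = -15(p - 3)(p - 2)(p - 1)(p + 2) = 0 at p ∈ {-2, 1, 2, 3}; ∂F/∂q = -12(q + 1)(q + 3)(q + 4) = 0 at q ∈ {-4, -3, -1}.
The Hessian is diagonal: diag(F_pp, F_qq). Second derivatives: F_pp(-2)=900, F_pp(1)=-90, F_pp(2)=60, F_pp(3)=-150; F_qq(-4)=-36, F_qq(-3)=24, F_qq(-1)=-72.
Local maxima occur where both diagonal entries negative: (1, -4), (1, -1), (3, -4), (3, -1). Count: 4.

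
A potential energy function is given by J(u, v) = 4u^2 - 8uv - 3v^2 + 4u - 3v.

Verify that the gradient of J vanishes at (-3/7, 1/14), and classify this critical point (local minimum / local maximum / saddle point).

saddle point

∇J = (8u - 8v + 4, -8u - 6v - 3); substituting (-3/7, 1/14) gives ∇J = (0, 0), so (-3/7, 1/14) is indeed a critical point.
The Hessian of J is constant: H = [[8, -8], [-8, -6]].
det(H) = 8·(-6) − (-8)² = -112.
Since det(H) < 0, H is indefinite and the critical point is a saddle point.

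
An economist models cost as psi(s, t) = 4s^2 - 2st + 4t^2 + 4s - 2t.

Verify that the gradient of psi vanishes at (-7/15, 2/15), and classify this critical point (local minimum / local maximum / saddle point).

∇psi = (8s - 2t + 4, -2s + 8t - 2); substituting (-7/15, 2/15) gives ∇psi = (0, 0), so (-7/15, 2/15) is indeed a critical point.
The Hessian of psi is constant: H = [[8, -2], [-2, 8]].
det(H) = 8·8 − (-2)² = 60.
det(H) > 0 and tr(H) = 16 > 0, so H is positive definite and the point is a local minimum.

local minimum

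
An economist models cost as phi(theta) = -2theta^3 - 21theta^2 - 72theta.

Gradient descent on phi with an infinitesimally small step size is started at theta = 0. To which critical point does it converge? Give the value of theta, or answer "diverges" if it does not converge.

phi'(theta) = -6(theta + 3)(theta + 4), so phi'(0) = -72.
Gradient descent moves in the -phi' direction, i.e. theta is increasing.
There is no critical point above theta=0, and phi' keeps the same sign, so the iterate runs off to +∞.

diverges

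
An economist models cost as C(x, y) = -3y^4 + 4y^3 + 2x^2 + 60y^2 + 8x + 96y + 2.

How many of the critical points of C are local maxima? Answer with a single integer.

C separates as a function of x plus a function of y, so ∇C=0 decouples.
∂C/∂x = 4(x + 2) = 0 at x ∈ {-2}; ∂C/∂y = -12(y - 4)(y + 1)(y + 2) = 0 at y ∈ {-2, -1, 4}.
The Hessian is diagonal: diag(C_xx, C_yy). Second derivatives: C_xx(-2)=4; C_yy(-2)=-72, C_yy(-1)=60, C_yy(4)=-360.
Local maxima occur where both diagonal entries negative: none. Count: 0.

0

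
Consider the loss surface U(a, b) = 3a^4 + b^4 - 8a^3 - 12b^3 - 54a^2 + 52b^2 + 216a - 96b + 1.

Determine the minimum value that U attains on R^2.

U(a,b) separates as P(a) + Q(b) + 1, so its minimum is min P + min Q + 1.
P'(a) = 12(a - 3)(a - 2)(a + 3) vanishes at a ∈ {-3, 2, 3}; Q'(b) = 4(b - 4)(b - 3)(b - 2) vanishes at b ∈ {2, 3, 4}.
Local minima of P (where P''>0): P(-3)=-675, P(3)=189. Local minima of Q: Q(2)=-64, Q(4)=-64.
So the global minimum of U is P(-3) + Q(2) + 1 = -675 − 64 + 1 = -738, attained at (-3, 2).

-738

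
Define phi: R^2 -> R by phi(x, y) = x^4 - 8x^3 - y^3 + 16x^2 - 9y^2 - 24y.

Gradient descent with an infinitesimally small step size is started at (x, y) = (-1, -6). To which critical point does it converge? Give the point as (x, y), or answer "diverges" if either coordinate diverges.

(0, -4)

phi is separable, so gradient descent decouples: x follows -∂phi/∂x, y follows -∂phi/∂y.
∂phi/∂x = 4x(x - 4)(x - 2); at x=-1 this is -60, so x increases.
∂phi/∂y = -3(y + 2)(y + 4); at y=-6 this is -24, so y increases.
x converges to its nearest critical value 0 (a local min of the x-part); y converges to -4. The iterate converges to (0, -4).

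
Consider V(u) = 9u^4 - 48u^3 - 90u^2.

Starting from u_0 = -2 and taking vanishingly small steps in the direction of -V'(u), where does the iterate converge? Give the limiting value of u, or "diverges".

V'(u) = 36u(u - 5)(u + 1), so V'(-2) = -504.
Gradient descent moves in the -V' direction, i.e. u is increasing.
The nearest critical point in that direction is u = -1, where V'' = 216 > 0 (a local minimum). The iterate converges there.

-1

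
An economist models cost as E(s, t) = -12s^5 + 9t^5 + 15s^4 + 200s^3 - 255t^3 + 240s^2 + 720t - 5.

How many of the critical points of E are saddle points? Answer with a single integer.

E separates as a function of s plus a function of t, so ∇E=0 decouples.
∂E/∂s = -60s(s - 4)(s + 1)(s + 2) = 0 at s ∈ {-2, -1, 0, 4}; ∂E/∂t = 45(t - 4)(t - 1)(t + 1)(t + 4) = 0 at t ∈ {-4, -1, 1, 4}.
The Hessian is diagonal: diag(E_ss, E_tt). Second derivatives: E_ss(-2)=720, E_ss(-1)=-300, E_ss(0)=480, E_ss(4)=-7200; E_tt(-4)=-5400, E_tt(-1)=1350, E_tt(1)=-1350, E_tt(4)=5400.
Saddle points occur where the two diagonal entries have opposite signs: (-2, -4), (-2, 1), (-1, -1), (-1, 4), (0, -4), (0, 1), (4, -1), (4, 4). Count: 8.

8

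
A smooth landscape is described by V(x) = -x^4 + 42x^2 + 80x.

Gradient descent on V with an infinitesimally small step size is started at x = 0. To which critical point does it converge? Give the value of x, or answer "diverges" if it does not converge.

-1

V'(x) = -4(x - 5)(x + 1)(x + 4), so V'(0) = 80.
Gradient descent moves in the -V' direction, i.e. x is decreasing.
The nearest critical point in that direction is x = -1, where V'' = 72 > 0 (a local minimum). The iterate converges there.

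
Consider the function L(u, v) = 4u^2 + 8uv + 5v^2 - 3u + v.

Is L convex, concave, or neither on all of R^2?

L is quadratic, so its Hessian is the constant matrix H = [[8, 8], [8, 10]].
det(H) = 16, tr(H) = 18.
det(H) > 0 and tr(H) > 0, so H is positive definite everywhere: convex.

convex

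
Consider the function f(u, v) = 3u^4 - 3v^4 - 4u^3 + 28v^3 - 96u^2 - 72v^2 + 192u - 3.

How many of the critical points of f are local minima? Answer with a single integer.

f separates as a function of u plus a function of v, so ∇f=0 decouples.
∂f/∂u = 12(u - 4)(u - 1)(u + 4) = 0 at u ∈ {-4, 1, 4}; ∂f/∂v = -12v(v - 4)(v - 3) = 0 at v ∈ {0, 3, 4}.
The Hessian is diagonal: diag(f_uu, f_vv). Second derivatives: f_uu(-4)=480, f_uu(1)=-180, f_uu(4)=288; f_vv(0)=-144, f_vv(3)=36, f_vv(4)=-48.
Local minima occur where both diagonal entries positive: (-4, 3), (4, 3). Count: 2.

2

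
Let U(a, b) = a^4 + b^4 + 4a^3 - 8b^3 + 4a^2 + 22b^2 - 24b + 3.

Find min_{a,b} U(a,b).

U(a,b) separates as P(a) + Q(b) + 3, so its minimum is min P + min Q + 3.
P'(a) = 4a(a + 1)(a + 2) vanishes at a ∈ {-2, -1, 0}; Q'(b) = 4(b - 3)(b - 2)(b - 1) vanishes at b ∈ {1, 2, 3}.
Local minima of P (where P''>0): P(-2)=0, P(0)=0. Local minima of Q: Q(1)=-9, Q(3)=-9.
So the global minimum of U is P(-2) + Q(1) + 3 = 0 − 9 + 3 = -6, attained at (-2, 1).

-6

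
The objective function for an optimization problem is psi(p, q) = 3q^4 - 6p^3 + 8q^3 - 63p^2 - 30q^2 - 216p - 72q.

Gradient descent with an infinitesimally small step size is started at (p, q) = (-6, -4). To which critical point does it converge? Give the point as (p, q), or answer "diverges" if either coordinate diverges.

psi is separable, so gradient descent decouples: p follows -∂psi/∂p, q follows -∂psi/∂q.
∂psi/∂p = -18(p + 3)(p + 4); at p=-6 this is -108, so p increases.
∂psi/∂q = 12(q - 2)(q + 1)(q + 3); at q=-4 this is -216, so q increases.
p converges to its nearest critical value -4 (a local min of the p-part); q converges to -3. The iterate converges to (-4, -3).

(-4, -3)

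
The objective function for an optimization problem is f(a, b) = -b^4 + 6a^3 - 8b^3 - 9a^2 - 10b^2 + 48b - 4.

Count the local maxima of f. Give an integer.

2

f separates as a function of a plus a function of b, so ∇f=0 decouples.
∂f/∂a = 18a(a - 1) = 0 at a ∈ {0, 1}; ∂f/∂b = -4(b - 1)(b + 3)(b + 4) = 0 at b ∈ {-4, -3, 1}.
The Hessian is diagonal: diag(f_aa, f_bb). Second derivatives: f_aa(0)=-18, f_aa(1)=18; f_bb(-4)=-20, f_bb(-3)=16, f_bb(1)=-80.
Local maxima occur where both diagonal entries negative: (0, -4), (0, 1). Count: 2.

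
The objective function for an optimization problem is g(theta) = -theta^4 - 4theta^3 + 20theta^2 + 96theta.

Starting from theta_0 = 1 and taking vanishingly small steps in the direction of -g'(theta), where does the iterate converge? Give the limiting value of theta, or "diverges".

g'(theta) = -4(theta - 3)(theta + 2)(theta + 4), so g'(1) = 120.
Gradient descent moves in the -g' direction, i.e. theta is decreasing.
The nearest critical point in that direction is theta = -2, where g'' = 40 > 0 (a local minimum). The iterate converges there.

-2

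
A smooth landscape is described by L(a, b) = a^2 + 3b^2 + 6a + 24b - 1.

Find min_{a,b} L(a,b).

-58

L(a,b) separates as P(a) + Q(b) − 1, so its minimum is min P + min Q − 1.
P'(a) = 2a + 6 vanishes at a ∈ {-3}; Q'(b) = 6b + 24 vanishes at b ∈ {-4}.
Local minima of P (where P''>0): P(-3)=-9. Local minima of Q: Q(-4)=-48.
So the global minimum of L is P(-3) + Q(-4) − 1 = -9 − 48 − 1 = -58, attained at (-3, -4).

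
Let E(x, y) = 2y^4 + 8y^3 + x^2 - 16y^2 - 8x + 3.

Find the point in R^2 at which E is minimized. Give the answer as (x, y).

(4, -4)

E(x,y) separates as P(x) + Q(y) + 3, so its minimum is min P + min Q + 3.
P'(x) = 2x - 8 vanishes at x ∈ {4}; Q'(y) = 8y(y - 1)(y + 4) vanishes at y ∈ {-4, 0, 1}.
Local minima of P (where P''>0): P(4)=-16. Local minima of Q: Q(-4)=-256, Q(1)=-6.
So the global minimum of E is P(4) + Q(-4) + 3 = -16 − 256 + 3 = -269, attained at (4, -4).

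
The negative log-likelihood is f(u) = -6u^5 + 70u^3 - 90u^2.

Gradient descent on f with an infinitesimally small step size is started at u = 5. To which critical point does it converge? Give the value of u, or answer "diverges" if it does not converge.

diverges

f'(u) = -30u(u - 2)(u - 1)(u + 3), so f'(5) = -14400.
Gradient descent moves in the -f' direction, i.e. u is increasing.
There is no critical point above u=5, and f' keeps the same sign, so the iterate runs off to +∞.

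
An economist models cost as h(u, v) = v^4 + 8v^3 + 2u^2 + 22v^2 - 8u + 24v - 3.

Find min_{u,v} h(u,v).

-20

h(u,v) separates as P(u) + Q(v) − 3, so its minimum is min P + min Q − 3.
P'(u) = 4u - 8 vanishes at u ∈ {2}; Q'(v) = 4(v + 1)(v + 2)(v + 3) vanishes at v ∈ {-3, -2, -1}.
Local minima of P (where P''>0): P(2)=-8. Local minima of Q: Q(-3)=-9, Q(-1)=-9.
So the global minimum of h is P(2) + Q(-3) − 3 = -8 − 9 − 3 = -20, attained at (2, -3).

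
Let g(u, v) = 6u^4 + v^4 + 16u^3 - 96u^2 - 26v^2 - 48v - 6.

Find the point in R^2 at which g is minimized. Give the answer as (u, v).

g(u,v) separates as P(u) + Q(v) − 6, so its minimum is min P + min Q − 6.
P'(u) = 24u(u - 2)(u + 4) vanishes at u ∈ {-4, 0, 2}; Q'(v) = 4(v - 4)(v + 1)(v + 3) vanishes at v ∈ {-3, -1, 4}.
Local minima of P (where P''>0): P(-4)=-1024, P(2)=-160. Local minima of Q: Q(-3)=-9, Q(4)=-352.
So the global minimum of g is P(-4) + Q(4) − 6 = -1024 − 352 − 6 = -1382, attained at (-4, 4).

(-4, 4)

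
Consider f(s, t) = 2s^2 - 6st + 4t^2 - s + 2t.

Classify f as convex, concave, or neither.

neither

f is quadratic, so its Hessian is the constant matrix H = [[4, -6], [-6, 8]].
det(H) = -4, tr(H) = 12.
det(H) < 0, so H is indefinite: neither convex nor concave.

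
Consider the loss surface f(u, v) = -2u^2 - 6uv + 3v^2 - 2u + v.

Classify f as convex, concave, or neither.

neither

f is quadratic, so its Hessian is the constant matrix H = [[-4, -6], [-6, 6]].
det(H) = -60, tr(H) = 2.
det(H) < 0, so H is indefinite: neither convex nor concave.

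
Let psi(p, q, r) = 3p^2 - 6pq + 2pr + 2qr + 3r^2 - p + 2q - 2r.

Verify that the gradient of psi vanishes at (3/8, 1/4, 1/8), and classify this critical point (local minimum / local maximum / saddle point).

∇psi = (6p - 6q + 2r - 1, -6p + 2r + 2, 2p + 2q + 6r - 2); substituting (3/8, 1/4, 1/8) gives ∇psi = (0, 0, 0), so (3/8, 1/4, 1/8) is indeed a critical point.
The Hessian is constant: H = [[6, -6, 2], [-6, 0, 2], [2, 2, 6]].
Leading principal minors: Δ₁ = 6, Δ₂ = -36, Δ₃ = -288.
The minors fit neither the all-positive nor the alternating-sign pattern, so H is indefinite: a saddle point.

saddle point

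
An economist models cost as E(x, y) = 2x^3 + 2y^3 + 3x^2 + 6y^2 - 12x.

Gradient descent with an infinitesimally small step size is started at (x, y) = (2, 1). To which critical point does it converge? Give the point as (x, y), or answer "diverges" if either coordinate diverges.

E is separable, so gradient descent decouples: x follows -∂E/∂x, y follows -∂E/∂y.
∂E/∂x = 6(x - 1)(x + 2); at x=2 this is 24, so x decreases.
∂E/∂y = 6y(y + 2); at y=1 this is 18, so y decreases.
x converges to its nearest critical value 1 (a local min of the x-part); y converges to 0. The iterate converges to (1, 0).

(1, 0)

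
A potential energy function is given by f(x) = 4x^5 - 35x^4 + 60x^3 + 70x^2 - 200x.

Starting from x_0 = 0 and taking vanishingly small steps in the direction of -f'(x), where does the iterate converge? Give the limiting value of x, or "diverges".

1

f'(x) = 20(x - 5)(x - 2)(x - 1)(x + 1), so f'(0) = -200.
Gradient descent moves in the -f' direction, i.e. x is increasing.
The nearest critical point in that direction is x = 1, where f'' = 160 > 0 (a local minimum). The iterate converges there.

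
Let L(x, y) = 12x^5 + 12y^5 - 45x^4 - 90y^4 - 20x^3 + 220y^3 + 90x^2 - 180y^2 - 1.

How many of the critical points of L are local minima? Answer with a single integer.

L separates as a function of x plus a function of y, so ∇L=0 decouples.
∂L/∂x = 60x(x - 3)(x - 1)(x + 1) = 0 at x ∈ {-1, 0, 1, 3}; ∂L/∂y = 60y(y - 3)(y - 2)(y - 1) = 0 at y ∈ {0, 1, 2, 3}.
The Hessian is diagonal: diag(L_xx, L_yy). Second derivatives: L_xx(-1)=-480, L_xx(0)=180, L_xx(1)=-240, L_xx(3)=1440; L_yy(0)=-360, L_yy(1)=120, L_yy(2)=-120, L_yy(3)=360.
Local minima occur where both diagonal entries positive: (0, 1), (0, 3), (3, 1), (3, 3). Count: 4.

4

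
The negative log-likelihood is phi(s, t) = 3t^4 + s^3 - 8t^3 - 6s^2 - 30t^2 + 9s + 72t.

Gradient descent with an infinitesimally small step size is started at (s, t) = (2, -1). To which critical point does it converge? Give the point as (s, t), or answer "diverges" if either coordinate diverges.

phi is separable, so gradient descent decouples: s follows -∂phi/∂s, t follows -∂phi/∂t.
∂phi/∂s = 3(s - 3)(s - 1); at s=2 this is -3, so s increases.
∂phi/∂t = 12(t - 3)(t - 1)(t + 2); at t=-1 this is 96, so t decreases.
s converges to its nearest critical value 3 (a local min of the s-part); t converges to -2. The iterate converges to (3, -2).

(3, -2)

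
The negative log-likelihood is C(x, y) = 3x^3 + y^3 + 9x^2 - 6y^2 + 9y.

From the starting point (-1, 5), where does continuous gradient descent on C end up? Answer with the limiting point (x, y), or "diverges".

C is separable, so gradient descent decouples: x follows -∂C/∂x, y follows -∂C/∂y.
∂C/∂x = 9x(x + 2); at x=-1 this is -9, so x increases.
∂C/∂y = 3(y - 3)(y - 1); at y=5 this is 24, so y decreases.
x converges to its nearest critical value 0 (a local min of the x-part); y converges to 3. The iterate converges to (0, 3).

(0, 3)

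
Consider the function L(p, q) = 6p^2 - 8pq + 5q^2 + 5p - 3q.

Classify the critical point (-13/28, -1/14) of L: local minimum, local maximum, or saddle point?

local minimum

The Hessian of L is constant: H = [[12, -8], [-8, 10]].
det(H) = 12·10 − (-8)² = 56.
det(H) > 0 and tr(H) = 22 > 0, so H is positive definite and the point is a local minimum.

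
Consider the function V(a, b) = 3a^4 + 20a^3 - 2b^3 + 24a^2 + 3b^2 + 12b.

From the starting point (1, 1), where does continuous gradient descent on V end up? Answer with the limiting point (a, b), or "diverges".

V is separable, so gradient descent decouples: a follows -∂V/∂a, b follows -∂V/∂b.
∂V/∂a = 12a(a + 1)(a + 4); at a=1 this is 120, so a decreases.
∂V/∂b = -6(b - 2)(b + 1); at b=1 this is 12, so b decreases.
a converges to its nearest critical value 0 (a local min of the a-part); b converges to -1. The iterate converges to (0, -1).

(0, -1)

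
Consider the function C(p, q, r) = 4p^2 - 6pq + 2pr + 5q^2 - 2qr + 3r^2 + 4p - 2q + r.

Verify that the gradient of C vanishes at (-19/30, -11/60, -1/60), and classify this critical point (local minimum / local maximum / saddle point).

local minimum

∇C = (8p - 6q + 2r + 4, -6p + 10q - 2r - 2, 2p - 2q + 6r + 1); substituting (-19/30, -11/60, -1/60) gives ∇C = (0, 0, 0), so (-19/30, -11/60, -1/60) is indeed a critical point.
The Hessian is constant: H = [[8, -6, 2], [-6, 10, -2], [2, -2, 6]].
Leading principal minors: Δ₁ = 8, Δ₂ = 44, Δ₃ = 240.
All leading minors are positive, so H is positive definite: a local minimum.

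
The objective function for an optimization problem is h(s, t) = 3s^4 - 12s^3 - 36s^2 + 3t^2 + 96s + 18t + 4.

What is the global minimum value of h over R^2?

-215

h(s,t) separates as P(s) + Q(t) + 4, so its minimum is min P + min Q + 4.
P'(s) = 12(s - 4)(s - 1)(s + 2) vanishes at s ∈ {-2, 1, 4}; Q'(t) = 6(t + 3) vanishes at t ∈ {-3}.
Local minima of P (where P''>0): P(-2)=-192, P(4)=-192. Local minima of Q: Q(-3)=-27.
So the global minimum of h is P(-2) + Q(-3) + 4 = -192 − 27 + 4 = -215, attained at (-2, -3).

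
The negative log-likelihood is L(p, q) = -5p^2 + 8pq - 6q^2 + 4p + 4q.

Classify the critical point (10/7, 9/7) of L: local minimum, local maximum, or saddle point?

local maximum

The Hessian of L is constant: H = [[-10, 8], [8, -12]].
det(H) = (-10)·(-12) − 8² = 56.
det(H) > 0 and tr(H) = -22 < 0, so H is negative definite and the point is a local maximum.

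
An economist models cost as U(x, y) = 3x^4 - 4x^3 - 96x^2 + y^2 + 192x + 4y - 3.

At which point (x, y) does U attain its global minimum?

(-4, -2)

U(x,y) separates as P(x) + Q(y) − 3, so its minimum is min P + min Q − 3.
P'(x) = 12(x - 4)(x - 1)(x + 4) vanishes at x ∈ {-4, 1, 4}; Q'(y) = 2y + 4 vanishes at y ∈ {-2}.
Local minima of P (where P''>0): P(-4)=-1280, P(4)=-256. Local minima of Q: Q(-2)=-4.
So the global minimum of U is P(-4) + Q(-2) − 3 = -1280 − 4 − 3 = -1287, attained at (-4, -2).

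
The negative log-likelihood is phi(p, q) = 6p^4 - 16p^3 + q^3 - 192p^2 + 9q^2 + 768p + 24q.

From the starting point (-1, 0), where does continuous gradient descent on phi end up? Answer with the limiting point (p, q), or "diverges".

phi is separable, so gradient descent decouples: p follows -∂phi/∂p, q follows -∂phi/∂q.
∂phi/∂p = 24(p - 4)(p - 2)(p + 4); at p=-1 this is 1080, so p decreases.
∂phi/∂q = 3(q + 2)(q + 4); at q=0 this is 24, so q decreases.
p converges to its nearest critical value -4 (a local min of the p-part); q converges to -2. The iterate converges to (-4, -2).

(-4, -2)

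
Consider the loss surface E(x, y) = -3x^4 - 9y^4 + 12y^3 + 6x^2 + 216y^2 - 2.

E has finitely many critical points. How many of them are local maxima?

4

E separates as a function of x plus a function of y, so ∇E=0 decouples.
∂E/∂x = -12x(x - 1)(x + 1) = 0 at x ∈ {-1, 0, 1}; ∂E/∂y = -36y(y - 4)(y + 3) = 0 at y ∈ {-3, 0, 4}.
The Hessian is diagonal: diag(E_xx, E_yy). Second derivatives: E_xx(-1)=-24, E_xx(0)=12, E_xx(1)=-24; E_yy(-3)=-756, E_yy(0)=432, E_yy(4)=-1008.
Local maxima occur where both diagonal entries negative: (-1, -3), (-1, 4), (1, -3), (1, 4). Count: 4.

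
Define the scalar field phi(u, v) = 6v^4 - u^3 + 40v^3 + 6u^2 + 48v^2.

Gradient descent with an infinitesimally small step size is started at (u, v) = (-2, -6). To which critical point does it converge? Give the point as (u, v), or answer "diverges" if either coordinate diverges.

(0, -4)

phi is separable, so gradient descent decouples: u follows -∂phi/∂u, v follows -∂phi/∂v.
∂phi/∂u = -3u(u - 4); at u=-2 this is -36, so u increases.
∂phi/∂v = 24v(v + 1)(v + 4); at v=-6 this is -1440, so v increases.
u converges to its nearest critical value 0 (a local min of the u-part); v converges to -4. The iterate converges to (0, -4).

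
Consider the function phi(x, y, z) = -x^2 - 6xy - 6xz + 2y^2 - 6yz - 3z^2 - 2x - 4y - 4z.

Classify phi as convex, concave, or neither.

neither

phi is quadratic, so its Hessian is the constant matrix H = [[-2, -6, -6], [-6, 4, -6], [-6, -6, -6]].
Leading principal minors: -2, -44, -240.
Neither pattern holds ⇒ H is indefinite ⇒ neither convex nor concave.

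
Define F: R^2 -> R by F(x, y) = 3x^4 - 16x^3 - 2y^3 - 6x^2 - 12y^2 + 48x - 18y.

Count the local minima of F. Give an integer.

F separates as a function of x plus a function of y, so ∇F=0 decouples.
∂F/∂x = 12(x - 4)(x - 1)(x + 1) = 0 at x ∈ {-1, 1, 4}; ∂F/∂y = -6(y + 1)(y + 3) = 0 at y ∈ {-3, -1}.
The Hessian is diagonal: diag(F_xx, F_yy). Second derivatives: F_xx(-1)=120, F_xx(1)=-72, F_xx(4)=180; F_yy(-3)=12, F_yy(-1)=-12.
Local minima occur where both diagonal entries positive: (-1, -3), (4, -3). Count: 2.

2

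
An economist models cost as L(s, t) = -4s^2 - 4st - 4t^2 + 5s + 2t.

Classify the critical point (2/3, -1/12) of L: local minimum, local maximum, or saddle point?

The Hessian of L is constant: H = [[-8, -4], [-4, -8]].
det(H) = (-8)·(-8) − (-4)² = 48.
det(H) > 0 and tr(H) = -16 < 0, so H is negative definite and the point is a local maximum.

local maximum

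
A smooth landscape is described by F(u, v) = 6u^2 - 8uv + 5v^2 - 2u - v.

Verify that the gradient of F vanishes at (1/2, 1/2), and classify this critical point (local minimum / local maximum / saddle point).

local minimum

∇F = (12u - 8v - 2, -8u + 10v - 1); substituting (1/2, 1/2) gives ∇F = (0, 0), so (1/2, 1/2) is indeed a critical point.
The Hessian of F is constant: H = [[12, -8], [-8, 10]].
det(H) = 12·10 − (-8)² = 56.
det(H) > 0 and tr(H) = 22 > 0, so H is positive definite and the point is a local minimum.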